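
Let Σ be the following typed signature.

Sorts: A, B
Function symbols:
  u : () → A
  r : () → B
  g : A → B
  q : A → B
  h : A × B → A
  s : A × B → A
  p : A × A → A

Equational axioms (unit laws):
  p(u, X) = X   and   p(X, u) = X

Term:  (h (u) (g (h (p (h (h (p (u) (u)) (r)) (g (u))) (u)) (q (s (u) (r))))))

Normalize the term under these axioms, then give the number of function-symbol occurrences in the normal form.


size = 14

1. (h (u) (g (h (p (h (h (p (u) (u)) (r)) (g (u))) (u)) (q (s (u) (r))))))  →  (h (u) (g (h (h (h (p (u) (u)) (r)) (g (u))) (q (s (u) (r))))))
2. (h (u) (g (h (h (h (p (u) (u)) (r)) (g (u))) (q (s (u) (r))))))  →  (h (u) (g (h (h (h (u) (r)) (g (u))) (q (s (u) (r))))))
normal form: (h (u) (g (h (h (h (u) (r)) (g (u))) (q (s (u) (r))))))


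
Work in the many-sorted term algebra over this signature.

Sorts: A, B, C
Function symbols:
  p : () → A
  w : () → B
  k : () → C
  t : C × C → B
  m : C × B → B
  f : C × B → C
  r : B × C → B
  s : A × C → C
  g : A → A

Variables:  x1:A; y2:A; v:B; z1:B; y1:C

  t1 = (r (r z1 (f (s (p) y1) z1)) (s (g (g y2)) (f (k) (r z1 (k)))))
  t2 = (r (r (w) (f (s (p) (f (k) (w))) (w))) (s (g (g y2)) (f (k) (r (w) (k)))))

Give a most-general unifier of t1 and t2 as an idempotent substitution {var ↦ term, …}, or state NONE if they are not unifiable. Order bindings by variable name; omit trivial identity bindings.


{y1 ↦ (f (k) (w)), z1 ↦ (w)}


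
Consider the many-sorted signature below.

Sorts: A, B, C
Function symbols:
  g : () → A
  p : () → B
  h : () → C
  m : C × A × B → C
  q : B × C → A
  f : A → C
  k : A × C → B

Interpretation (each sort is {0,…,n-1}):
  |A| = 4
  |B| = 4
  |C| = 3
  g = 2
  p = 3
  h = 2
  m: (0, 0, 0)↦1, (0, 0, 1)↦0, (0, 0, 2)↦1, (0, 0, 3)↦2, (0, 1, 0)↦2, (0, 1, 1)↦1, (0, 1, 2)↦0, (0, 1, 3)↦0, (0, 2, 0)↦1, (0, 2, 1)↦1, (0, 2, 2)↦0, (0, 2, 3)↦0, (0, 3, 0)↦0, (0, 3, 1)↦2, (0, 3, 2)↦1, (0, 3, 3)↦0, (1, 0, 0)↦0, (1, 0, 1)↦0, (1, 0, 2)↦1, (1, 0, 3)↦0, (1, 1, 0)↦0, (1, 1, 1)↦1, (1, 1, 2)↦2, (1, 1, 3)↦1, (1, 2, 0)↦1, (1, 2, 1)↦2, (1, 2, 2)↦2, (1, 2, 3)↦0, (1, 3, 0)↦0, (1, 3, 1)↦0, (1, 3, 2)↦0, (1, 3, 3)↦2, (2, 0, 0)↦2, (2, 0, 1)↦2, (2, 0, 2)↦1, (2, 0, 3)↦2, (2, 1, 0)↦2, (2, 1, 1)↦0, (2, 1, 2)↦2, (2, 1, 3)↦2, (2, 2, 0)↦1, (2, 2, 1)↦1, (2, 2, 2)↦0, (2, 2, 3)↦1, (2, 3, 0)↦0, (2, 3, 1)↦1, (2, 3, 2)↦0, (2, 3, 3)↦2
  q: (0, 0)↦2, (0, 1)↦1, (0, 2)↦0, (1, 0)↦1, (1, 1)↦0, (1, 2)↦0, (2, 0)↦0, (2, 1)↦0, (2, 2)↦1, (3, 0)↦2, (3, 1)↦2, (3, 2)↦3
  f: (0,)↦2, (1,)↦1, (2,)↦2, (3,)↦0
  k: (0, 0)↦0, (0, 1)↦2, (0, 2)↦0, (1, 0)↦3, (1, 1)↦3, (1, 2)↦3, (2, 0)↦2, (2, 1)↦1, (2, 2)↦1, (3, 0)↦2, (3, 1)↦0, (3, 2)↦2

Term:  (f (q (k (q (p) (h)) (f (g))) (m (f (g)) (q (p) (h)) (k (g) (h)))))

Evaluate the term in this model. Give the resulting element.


  p = 3
  h = 2
  (q (p) (h)) = q(3, 2) = 3
  g = 2
  (f (g)) = f(2,) = 2
  (k (q (p) (h)) (f (g))) = k(3, 2) = 2
  g = 2
  (f (g)) = f(2,) = 2
  p = 3
  h = 2
  (q (p) (h)) = q(3, 2) = 3
  g = 2
  h = 2
  (k (g) (h)) = k(2, 2) = 1
  (m (f (g)) (q (p) (h)) (k (g) (h))) = m(2, 3, 1) = 1
  (q (k (q (p) (h)) (f (g))) (m (f (g)) (q (p) (h)) (k (g) (h)))) = q(2, 1) = 0
  (f (q (k (q (p) (h)) (f (g))) (m (f (g)) (q (p) (h)) (k (g) (h))))) = f(0,) = 2

value = 2


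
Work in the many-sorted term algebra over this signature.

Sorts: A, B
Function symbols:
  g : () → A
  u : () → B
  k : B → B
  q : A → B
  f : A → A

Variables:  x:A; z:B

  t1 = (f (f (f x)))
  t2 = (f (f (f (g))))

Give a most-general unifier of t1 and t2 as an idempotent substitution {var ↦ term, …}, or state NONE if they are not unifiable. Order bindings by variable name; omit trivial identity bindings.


{x ↦ (g)}


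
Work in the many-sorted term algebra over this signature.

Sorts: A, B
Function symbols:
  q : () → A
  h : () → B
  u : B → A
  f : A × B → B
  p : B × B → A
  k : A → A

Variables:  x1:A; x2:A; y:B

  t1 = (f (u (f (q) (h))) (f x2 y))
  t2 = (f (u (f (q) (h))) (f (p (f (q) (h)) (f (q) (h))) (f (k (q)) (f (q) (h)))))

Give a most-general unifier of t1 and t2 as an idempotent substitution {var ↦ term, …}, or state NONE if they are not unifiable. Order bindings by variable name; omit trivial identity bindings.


{x2 ↦ (p (f (q) (h)) (f (q) (h))), y ↦ (f (k (q)) (f (q) (h)))}


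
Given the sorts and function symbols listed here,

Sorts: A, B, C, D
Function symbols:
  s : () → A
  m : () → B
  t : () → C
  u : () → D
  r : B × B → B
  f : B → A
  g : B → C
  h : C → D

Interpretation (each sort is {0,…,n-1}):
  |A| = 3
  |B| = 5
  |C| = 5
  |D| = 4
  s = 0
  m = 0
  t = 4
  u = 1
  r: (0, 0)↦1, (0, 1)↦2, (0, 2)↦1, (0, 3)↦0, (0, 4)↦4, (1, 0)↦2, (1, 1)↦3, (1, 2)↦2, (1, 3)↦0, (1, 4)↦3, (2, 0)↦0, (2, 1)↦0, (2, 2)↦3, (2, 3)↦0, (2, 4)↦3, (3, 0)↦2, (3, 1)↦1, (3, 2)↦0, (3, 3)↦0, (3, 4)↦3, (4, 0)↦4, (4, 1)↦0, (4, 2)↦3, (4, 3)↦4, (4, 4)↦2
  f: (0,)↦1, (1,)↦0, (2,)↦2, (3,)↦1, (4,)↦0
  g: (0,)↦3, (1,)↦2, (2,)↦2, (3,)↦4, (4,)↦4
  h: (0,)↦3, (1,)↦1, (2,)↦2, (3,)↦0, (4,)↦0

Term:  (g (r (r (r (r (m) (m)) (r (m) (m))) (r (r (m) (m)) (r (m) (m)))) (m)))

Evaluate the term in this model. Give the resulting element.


  m = 0
  m = 0
  (r (m) (m)) = r(0, 0) = 1
  m = 0
  m = 0
  (r (m) (m)) = r(0, 0) = 1
  (r (r (m) (m)) (r (m) (m))) = r(1, 1) = 3
  m = 0
  m = 0
  (r (m) (m)) = r(0, 0) = 1
  m = 0
  m = 0
  (r (m) (m)) = r(0, 0) = 1
  (r (r (m) (m)) (r (m) (m))) = r(1, 1) = 3
  (r (r (r (m) (m)) (r (m) (m))) (r (r (m) (m)) (r (m) (m)))) = r(3, 3) = 0
  m = 0
  (r (r (r (r (m) (m)) (r (m) (m))) (r (r (m) (m)) (r (m) (m)))) (m)) = r(0, 0) = 1
  (g (r (r (r (r (m) (m)) (r (m) (m))) (r (r (m) (m)) (r (m) (m)))) (m))) = g(1,) = 2

value = 2


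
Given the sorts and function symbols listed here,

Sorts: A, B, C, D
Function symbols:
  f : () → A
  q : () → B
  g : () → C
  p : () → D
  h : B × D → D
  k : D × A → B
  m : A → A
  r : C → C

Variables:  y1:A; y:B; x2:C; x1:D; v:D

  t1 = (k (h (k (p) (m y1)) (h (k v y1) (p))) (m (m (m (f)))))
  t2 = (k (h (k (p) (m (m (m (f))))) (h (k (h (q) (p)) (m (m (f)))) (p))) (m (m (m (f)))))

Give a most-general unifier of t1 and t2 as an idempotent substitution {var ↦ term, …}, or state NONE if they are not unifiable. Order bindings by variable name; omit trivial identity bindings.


{v ↦ (h (q) (p)), y1 ↦ (m (m (f)))}


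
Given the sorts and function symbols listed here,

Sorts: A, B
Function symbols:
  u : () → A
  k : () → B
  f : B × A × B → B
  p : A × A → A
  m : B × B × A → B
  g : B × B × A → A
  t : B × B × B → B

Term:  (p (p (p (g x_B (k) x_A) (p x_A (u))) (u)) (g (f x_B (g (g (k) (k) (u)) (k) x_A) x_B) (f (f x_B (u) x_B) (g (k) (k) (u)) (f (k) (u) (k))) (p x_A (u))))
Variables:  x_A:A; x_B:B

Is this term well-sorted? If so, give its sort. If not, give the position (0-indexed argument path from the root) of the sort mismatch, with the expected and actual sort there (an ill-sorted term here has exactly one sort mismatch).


        x_B : B
        (k) : B
        x_A : A
      (g x_B (k) x_A) : A
        x_A : A
        (u) : A
      (p x_A (u)) : A
    (p (g x_B (k) x_A) (p x_A (u))) : A
    (u) : A
  (p (p (g x_B (k) x_A) (p x_A (u))) (u)) : A
      x_B : B
          (k) : B
          (k) : B
          (u) : A
        (g (k) (k) (u)) : A
        (k) : B
        x_A : A
      (g (g (k) (k) (u)) (k) x_A) : ✗ arg 0 at [1, 0, 1, 0] has sort A, expected B
      x_B : B
        x_B : B
        (u) : A
        x_B : B
      (f x_B (u) x_B) : B
        (k) : B
        (k) : B
        (u) : A
      (g (k) (k) (u)) : A
        (k) : B
        (u) : A
        (k) : B
      (f (k) (u) (k)) : B
    (f (f x_B (u) x_B) (g (k) (k) (u)) (f (k) (u) (k))) : B
      x_A : A
      (u) : A
    (p x_A (u)) : A

ill-sorted at position [1, 0, 1, 0]: expected B, got A


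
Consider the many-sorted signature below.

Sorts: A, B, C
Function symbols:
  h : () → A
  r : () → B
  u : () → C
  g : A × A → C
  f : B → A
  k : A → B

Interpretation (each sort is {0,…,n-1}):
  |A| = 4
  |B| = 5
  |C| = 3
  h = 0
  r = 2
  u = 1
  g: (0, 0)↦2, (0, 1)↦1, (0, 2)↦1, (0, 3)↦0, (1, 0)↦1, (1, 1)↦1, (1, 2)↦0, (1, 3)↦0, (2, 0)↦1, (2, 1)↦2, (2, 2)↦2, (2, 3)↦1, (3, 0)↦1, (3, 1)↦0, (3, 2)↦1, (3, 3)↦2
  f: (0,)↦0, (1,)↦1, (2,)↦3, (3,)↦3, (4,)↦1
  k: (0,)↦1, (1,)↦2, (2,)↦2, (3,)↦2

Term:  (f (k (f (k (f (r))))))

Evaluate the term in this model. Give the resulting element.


value = 3

  r = 2
  (f (r)) = f(2,) = 3
  (k (f (r))) = k(3,) = 2
  (f (k (f (r)))) = f(2,) = 3
  (k (f (k (f (r))))) = k(3,) = 2
  (f (k (f (k (f (r)))))) = f(2,) = 3


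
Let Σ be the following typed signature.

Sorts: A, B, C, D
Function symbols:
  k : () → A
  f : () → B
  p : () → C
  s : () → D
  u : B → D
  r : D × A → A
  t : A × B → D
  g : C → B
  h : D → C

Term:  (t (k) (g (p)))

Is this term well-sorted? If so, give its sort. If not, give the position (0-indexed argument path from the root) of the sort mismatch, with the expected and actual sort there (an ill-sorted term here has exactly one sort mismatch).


well-sorted; sort = D

  (k) : A
    (p) : C
  (g (p)) : B
(t (k) (g (p))) : D


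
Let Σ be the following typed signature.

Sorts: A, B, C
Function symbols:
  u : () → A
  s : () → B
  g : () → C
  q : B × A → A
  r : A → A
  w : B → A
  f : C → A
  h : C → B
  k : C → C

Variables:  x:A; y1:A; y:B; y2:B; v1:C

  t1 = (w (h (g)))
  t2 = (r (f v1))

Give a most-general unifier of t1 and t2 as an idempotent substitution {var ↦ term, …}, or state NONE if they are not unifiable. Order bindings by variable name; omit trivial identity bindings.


head clash or occurs-check failure — not unifiable

NONE (not unifiable)


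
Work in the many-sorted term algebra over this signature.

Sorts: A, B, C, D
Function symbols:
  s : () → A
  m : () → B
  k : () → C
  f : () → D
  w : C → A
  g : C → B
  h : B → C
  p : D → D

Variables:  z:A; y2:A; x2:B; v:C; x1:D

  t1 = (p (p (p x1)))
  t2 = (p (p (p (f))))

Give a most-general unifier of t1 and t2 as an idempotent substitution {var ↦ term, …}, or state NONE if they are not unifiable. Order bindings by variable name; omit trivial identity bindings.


{x1 ↦ (f)}


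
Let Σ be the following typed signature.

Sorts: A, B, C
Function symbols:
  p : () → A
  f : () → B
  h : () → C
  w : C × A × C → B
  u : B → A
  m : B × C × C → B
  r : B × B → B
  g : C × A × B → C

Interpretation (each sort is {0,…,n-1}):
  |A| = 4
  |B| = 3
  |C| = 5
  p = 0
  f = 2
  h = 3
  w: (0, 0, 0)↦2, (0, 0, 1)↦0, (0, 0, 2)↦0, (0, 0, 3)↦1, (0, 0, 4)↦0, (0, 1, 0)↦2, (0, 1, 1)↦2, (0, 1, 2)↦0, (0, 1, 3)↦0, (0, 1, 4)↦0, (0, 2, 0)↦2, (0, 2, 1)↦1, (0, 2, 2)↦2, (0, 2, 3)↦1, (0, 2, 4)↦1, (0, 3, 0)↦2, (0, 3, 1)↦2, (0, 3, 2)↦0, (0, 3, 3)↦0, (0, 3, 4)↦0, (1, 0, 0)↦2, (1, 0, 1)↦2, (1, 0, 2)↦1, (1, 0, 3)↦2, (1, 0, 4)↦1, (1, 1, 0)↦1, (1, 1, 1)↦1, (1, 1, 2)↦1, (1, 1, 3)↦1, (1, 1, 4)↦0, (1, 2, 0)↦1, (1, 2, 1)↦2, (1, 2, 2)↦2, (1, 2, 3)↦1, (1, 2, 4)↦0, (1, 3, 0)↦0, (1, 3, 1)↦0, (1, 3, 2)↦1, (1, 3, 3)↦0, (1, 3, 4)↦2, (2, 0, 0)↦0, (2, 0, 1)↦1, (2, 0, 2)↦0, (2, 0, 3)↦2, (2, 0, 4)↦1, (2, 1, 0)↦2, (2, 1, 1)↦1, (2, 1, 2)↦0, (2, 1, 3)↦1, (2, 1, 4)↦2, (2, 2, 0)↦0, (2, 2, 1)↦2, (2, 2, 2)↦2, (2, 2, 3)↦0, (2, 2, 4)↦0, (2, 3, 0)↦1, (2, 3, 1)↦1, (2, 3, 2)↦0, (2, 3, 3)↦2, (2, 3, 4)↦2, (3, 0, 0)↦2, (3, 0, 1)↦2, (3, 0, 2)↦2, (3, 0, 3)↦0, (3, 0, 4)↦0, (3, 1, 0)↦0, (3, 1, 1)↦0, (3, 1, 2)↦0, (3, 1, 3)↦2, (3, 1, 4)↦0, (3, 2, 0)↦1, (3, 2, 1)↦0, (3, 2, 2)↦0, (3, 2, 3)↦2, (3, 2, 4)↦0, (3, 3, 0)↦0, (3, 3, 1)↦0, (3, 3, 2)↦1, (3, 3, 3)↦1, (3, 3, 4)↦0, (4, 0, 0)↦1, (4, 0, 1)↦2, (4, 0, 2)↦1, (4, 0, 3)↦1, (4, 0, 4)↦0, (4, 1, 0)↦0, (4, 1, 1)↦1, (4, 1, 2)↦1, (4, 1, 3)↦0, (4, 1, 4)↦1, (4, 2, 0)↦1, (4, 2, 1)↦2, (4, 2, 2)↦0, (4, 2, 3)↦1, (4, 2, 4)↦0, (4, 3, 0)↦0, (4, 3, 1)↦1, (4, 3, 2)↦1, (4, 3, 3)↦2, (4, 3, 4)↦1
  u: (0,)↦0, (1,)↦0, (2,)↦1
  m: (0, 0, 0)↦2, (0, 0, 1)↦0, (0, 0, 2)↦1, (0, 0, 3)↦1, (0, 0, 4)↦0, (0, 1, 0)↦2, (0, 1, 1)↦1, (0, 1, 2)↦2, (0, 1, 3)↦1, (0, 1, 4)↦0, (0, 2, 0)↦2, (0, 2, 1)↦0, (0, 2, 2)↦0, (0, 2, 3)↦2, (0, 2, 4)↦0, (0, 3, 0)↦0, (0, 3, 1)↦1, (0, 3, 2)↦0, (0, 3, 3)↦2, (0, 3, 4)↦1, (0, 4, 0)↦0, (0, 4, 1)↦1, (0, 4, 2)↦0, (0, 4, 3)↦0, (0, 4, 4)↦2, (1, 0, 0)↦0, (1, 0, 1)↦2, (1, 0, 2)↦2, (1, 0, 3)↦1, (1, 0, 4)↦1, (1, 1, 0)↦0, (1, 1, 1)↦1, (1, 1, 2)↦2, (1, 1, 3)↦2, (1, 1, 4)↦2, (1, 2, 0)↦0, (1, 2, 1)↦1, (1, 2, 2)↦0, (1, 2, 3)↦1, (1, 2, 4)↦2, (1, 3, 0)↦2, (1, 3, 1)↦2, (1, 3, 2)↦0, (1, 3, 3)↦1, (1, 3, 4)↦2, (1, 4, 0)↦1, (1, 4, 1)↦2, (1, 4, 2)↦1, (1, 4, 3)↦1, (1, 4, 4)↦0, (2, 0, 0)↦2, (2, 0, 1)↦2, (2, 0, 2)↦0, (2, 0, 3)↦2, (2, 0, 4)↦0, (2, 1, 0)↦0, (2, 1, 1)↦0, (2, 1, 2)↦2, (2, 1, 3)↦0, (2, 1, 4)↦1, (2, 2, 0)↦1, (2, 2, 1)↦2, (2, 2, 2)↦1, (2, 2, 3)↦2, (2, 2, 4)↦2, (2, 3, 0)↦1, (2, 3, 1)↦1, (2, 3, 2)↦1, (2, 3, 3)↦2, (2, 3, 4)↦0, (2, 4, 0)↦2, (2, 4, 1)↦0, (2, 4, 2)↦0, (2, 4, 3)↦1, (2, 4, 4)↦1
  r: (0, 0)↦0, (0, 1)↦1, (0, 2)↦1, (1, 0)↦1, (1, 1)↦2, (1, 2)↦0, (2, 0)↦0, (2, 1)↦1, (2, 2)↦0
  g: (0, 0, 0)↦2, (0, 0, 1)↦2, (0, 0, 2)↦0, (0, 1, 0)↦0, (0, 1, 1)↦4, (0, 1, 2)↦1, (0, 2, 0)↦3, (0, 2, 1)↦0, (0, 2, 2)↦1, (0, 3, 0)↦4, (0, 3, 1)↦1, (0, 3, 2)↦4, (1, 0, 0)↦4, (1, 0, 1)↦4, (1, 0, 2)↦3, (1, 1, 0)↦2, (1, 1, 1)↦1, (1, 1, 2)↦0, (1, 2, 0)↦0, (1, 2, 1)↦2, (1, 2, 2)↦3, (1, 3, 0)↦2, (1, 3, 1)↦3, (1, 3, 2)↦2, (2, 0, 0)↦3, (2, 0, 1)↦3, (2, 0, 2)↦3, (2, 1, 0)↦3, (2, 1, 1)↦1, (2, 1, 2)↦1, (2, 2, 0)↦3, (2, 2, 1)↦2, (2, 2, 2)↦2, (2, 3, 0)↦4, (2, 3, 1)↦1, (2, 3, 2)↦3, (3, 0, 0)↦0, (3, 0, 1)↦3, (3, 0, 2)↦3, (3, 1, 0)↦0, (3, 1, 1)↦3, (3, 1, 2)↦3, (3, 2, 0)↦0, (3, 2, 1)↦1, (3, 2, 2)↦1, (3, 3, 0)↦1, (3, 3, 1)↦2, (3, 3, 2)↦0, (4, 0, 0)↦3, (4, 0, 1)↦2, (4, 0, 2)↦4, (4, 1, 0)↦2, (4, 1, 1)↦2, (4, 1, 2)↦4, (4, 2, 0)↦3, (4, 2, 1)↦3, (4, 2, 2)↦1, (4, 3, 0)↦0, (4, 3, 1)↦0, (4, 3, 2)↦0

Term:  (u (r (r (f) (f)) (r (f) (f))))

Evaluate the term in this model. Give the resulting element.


value = 0

  f = 2
  f = 2
  (r (f) (f)) = r(2, 2) = 0
  f = 2
  f = 2
  (r (f) (f)) = r(2, 2) = 0
  (r (r (f) (f)) (r (f) (f))) = r(0, 0) = 0
  (u (r (r (f) (f)) (r (f) (f)))) = u(0,) = 0


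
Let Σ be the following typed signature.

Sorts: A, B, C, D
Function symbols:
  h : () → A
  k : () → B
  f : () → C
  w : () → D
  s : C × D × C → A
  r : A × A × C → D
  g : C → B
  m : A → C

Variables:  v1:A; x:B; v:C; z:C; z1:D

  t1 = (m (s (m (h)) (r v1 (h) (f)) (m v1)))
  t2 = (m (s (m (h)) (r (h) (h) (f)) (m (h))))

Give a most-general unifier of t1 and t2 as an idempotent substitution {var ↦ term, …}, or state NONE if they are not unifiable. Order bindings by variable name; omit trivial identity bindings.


{v1 ↦ (h)}


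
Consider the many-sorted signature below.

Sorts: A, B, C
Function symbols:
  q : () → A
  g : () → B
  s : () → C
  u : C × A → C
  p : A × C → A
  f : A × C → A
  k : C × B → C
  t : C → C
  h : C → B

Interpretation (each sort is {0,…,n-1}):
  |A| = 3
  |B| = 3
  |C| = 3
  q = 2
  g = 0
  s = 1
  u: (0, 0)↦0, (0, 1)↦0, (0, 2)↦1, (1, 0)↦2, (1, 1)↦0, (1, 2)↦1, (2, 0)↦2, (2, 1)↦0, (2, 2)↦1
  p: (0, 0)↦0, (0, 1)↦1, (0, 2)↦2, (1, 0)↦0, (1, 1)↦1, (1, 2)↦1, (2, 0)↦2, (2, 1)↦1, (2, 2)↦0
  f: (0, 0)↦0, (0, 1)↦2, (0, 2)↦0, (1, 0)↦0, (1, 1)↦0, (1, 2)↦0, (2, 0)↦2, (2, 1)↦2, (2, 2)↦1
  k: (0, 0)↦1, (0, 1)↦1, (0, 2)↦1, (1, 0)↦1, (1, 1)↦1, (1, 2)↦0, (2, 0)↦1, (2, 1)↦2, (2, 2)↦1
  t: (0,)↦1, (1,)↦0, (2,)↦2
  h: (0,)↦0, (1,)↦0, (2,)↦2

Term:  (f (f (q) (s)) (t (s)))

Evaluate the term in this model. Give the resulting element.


value = 2

  q = 2
  s = 1
  (f (q) (s)) = f(2, 1) = 2
  s = 1
  (t (s)) = t(1,) = 0
  (f (f (q) (s)) (t (s))) = f(2, 0) = 2


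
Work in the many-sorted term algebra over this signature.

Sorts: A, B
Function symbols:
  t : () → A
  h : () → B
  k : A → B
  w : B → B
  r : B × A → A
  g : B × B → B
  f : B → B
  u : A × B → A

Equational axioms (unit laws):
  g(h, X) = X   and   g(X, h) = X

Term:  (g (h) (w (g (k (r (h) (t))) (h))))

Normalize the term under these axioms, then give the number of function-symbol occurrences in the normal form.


1. (g (h) (w (g (k (r (h) (t))) (h))))  →  (w (g (k (r (h) (t))) (h)))
2. (w (g (k (r (h) (t))) (h)))  →  (w (k (r (h) (t))))
normal form: (w (k (r (h) (t))))

size = 5


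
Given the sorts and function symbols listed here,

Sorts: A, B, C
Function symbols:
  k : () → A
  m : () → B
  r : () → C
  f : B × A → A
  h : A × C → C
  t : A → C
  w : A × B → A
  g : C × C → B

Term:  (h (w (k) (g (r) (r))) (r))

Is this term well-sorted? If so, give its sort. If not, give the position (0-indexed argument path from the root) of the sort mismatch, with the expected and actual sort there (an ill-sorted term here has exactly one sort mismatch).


    (k) : A
      (r) : C
      (r) : C
    (g (r) (r)) : B
  (w (k) (g (r) (r))) : A
  (r) : C
(h (w (k) (g (r) (r))) (r)) : C

well-sorted; sort = C


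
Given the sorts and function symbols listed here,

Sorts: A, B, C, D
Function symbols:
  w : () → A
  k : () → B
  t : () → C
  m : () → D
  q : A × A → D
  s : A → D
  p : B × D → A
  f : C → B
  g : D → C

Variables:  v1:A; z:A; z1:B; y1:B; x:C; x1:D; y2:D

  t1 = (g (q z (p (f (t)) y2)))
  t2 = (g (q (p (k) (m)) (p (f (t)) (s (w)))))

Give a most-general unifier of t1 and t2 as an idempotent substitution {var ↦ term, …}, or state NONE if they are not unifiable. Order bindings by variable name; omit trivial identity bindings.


{y2 ↦ (s (w)), z ↦ (p (k) (m))}


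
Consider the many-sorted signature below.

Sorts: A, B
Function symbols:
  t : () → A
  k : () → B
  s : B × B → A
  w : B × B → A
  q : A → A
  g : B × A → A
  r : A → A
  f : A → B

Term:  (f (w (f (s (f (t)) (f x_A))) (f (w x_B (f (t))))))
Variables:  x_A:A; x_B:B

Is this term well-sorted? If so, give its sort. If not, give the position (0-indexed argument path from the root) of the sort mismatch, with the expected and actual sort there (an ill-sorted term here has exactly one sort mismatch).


well-sorted; sort = B

          (t) : A
        (f (t)) : B
          x_A : A
        (f x_A) : B
      (s (f (t)) (f x_A)) : A
    (f (s (f (t)) (f x_A))) : B
        x_B : B
          (t) : A
        (f (t)) : B
      (w x_B (f (t))) : A
    (f (w x_B (f (t)))) : B
  (w (f (s (f (t)) (f x_A))) (f (w x_B (f (t))))) : A
(f (w (f (s (f (t)) (f x_A))) (f (w x_B (f (t)))))) : B


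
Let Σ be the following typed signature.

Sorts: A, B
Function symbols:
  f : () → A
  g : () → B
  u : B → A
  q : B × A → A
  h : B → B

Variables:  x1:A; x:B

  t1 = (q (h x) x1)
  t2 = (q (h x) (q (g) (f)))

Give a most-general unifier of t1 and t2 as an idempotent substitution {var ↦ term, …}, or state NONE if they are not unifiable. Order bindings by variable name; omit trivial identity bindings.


{x1 ↦ (q (g) (f))}


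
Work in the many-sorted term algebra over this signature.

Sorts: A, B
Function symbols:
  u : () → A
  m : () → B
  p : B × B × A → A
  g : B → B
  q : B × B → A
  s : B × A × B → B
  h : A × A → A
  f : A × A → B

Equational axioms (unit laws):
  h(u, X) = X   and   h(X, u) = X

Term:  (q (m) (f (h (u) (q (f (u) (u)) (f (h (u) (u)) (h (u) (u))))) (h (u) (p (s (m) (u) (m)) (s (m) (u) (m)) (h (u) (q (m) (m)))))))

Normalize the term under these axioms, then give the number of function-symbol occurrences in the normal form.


1. (q (m) (f (h (u) (q (f (u) (u)) (f (h (u) (u)) (h (u) (u))))) (h (u) (p (s (m) (u) (m)) (s (m) (u) (m)) (h (u) (q (m) (m)))))))  →  (q (m) (f (q (f (u) (u)) (f (h (u) (u)) (h (u) (u)))) (h (u) (p (s (m) (u) (m)) (s (m) (u) (m)) (h (u) (q (m) (m)))))))
2. (q (m) (f (q (f (u) (u)) (f (h (u) (u)) (h (u) (u)))) (h (u) (p (s (m) (u) (m)) (s (m) (u) (m)) (h (u) (q (m) (m)))))))  →  (q (m) (f (q (f (u) (u)) (f (u) (h (u) (u)))) (h (u) (p (s (m) (u) (m)) (s (m) (u) (m)) (h (u) (q (m) (m)))))))
3. (q (m) (f (q (f (u) (u)) (f (u) (h (u) (u)))) (h (u) (p (s (m) (u) (m)) (s (m) (u) (m)) (h (u) (q (m) (m)))))))  →  (q (m) (f (q (f (u) (u)) (f (u) (u))) (h (u) (p (s (m) (u) (m)) (s (m) (u) (m)) (h (u) (q (m) (m)))))))
4. (q (m) (f (q (f (u) (u)) (f (u) (u))) (h (u) (p (s (m) (u) (m)) (s (m) (u) (m)) (h (u) (q (m) (m)))))))  →  (q (m) (f (q (f (u) (u)) (f (u) (u))) (p (s (m) (u) (m)) (s (m) (u) (m)) (h (u) (q (m) (m))))))
5. (q (m) (f (q (f (u) (u)) (f (u) (u))) (p (s (m) (u) (m)) (s (m) (u) (m)) (h (u) (q (m) (m))))))  →  (q (m) (f (q (f (u) (u)) (f (u) (u))) (p (s (m) (u) (m)) (s (m) (u) (m)) (q (m) (m)))))
normal form: (q (m) (f (q (f (u) (u)) (f (u) (u))) (p (s (m) (u) (m)) (s (m) (u) (m)) (q (m) (m)))))

size = 22


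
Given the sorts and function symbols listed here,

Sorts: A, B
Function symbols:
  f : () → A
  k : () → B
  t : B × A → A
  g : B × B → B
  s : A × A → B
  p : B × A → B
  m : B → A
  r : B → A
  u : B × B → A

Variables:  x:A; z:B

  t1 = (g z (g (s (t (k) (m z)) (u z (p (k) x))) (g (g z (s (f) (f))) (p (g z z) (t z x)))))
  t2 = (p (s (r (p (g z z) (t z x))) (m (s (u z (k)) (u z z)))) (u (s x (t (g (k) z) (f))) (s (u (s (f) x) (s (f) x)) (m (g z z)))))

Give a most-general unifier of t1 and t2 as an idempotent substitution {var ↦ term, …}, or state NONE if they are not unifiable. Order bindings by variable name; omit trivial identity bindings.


head clash or occurs-check failure — not unifiable

NONE (not unifiable)


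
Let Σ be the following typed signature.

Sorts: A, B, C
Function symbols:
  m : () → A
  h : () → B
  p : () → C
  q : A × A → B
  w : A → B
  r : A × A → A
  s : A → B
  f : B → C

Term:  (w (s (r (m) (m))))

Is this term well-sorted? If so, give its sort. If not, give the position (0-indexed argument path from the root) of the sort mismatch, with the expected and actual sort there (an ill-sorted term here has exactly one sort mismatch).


ill-sorted at position [0]: expected A, got B

      (m) : A
      (m) : A
    (r (m) (m)) : A
  (s (r (m) (m))) : B
(w (s (r (m) (m)))) : ✗ arg 0 at [0] has sort B, expected A


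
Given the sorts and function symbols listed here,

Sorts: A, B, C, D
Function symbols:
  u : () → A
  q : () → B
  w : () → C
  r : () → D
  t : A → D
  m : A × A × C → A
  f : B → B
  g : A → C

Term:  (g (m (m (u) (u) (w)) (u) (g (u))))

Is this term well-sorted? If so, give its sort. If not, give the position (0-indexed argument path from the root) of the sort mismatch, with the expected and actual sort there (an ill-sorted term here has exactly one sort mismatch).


well-sorted; sort = C

      (u) : A
      (u) : A
      (w) : C
    (m (u) (u) (w)) : A
    (u) : A
      (u) : A
    (g (u)) : C
  (m (m (u) (u) (w)) (u) (g (u))) : A
(g (m (m (u) (u) (w)) (u) (g (u)))) : C


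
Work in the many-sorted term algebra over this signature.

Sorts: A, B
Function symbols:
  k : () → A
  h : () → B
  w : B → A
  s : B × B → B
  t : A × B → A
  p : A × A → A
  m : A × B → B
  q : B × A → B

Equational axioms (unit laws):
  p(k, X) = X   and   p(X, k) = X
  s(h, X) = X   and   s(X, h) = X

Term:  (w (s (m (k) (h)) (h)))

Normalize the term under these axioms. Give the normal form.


normal form = (w (m (k) (h)))

1. (w (s (m (k) (h)) (h)))  →  (w (m (k) (h)))


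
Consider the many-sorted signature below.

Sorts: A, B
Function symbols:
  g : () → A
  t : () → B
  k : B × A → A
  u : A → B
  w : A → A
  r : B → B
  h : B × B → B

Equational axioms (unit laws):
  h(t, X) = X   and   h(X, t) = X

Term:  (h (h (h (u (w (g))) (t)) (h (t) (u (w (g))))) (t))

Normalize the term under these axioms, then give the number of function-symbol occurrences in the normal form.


1. (h (h (h (u (w (g))) (t)) (h (t) (u (w (g))))) (t))  →  (h (h (u (w (g))) (t)) (h (t) (u (w (g)))))
2. (h (h (u (w (g))) (t)) (h (t) (u (w (g)))))  →  (h (u (w (g))) (h (t) (u (w (g)))))
3. (h (u (w (g))) (h (t) (u (w (g)))))  →  (h (u (w (g))) (u (w (g))))
normal form: (h (u (w (g))) (u (w (g))))

size = 7


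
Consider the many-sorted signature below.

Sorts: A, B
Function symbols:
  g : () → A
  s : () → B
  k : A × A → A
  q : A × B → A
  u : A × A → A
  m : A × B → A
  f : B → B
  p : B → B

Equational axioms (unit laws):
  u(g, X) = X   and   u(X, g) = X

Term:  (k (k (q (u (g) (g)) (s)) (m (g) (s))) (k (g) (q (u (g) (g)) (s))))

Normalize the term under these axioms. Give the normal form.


1. (k (k (q (u (g) (g)) (s)) (m (g) (s))) (k (g) (q (u (g) (g)) (s))))  →  (k (k (q (g) (s)) (m (g) (s))) (k (g) (q (u (g) (g)) (s))))
2. (k (k (q (g) (s)) (m (g) (s))) (k (g) (q (u (g) (g)) (s))))  →  (k (k (q (g) (s)) (m (g) (s))) (k (g) (q (g) (s))))

normal form = (k (k (q (g) (s)) (m (g) (s))) (k (g) (q (g) (s))))


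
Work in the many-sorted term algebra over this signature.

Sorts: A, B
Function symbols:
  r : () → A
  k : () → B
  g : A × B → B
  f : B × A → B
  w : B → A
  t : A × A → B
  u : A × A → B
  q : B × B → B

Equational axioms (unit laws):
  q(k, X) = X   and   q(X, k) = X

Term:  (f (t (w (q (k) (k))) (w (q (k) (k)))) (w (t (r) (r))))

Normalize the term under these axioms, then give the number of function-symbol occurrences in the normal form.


size = 10

1. (f (t (w (q (k) (k))) (w (q (k) (k)))) (w (t (r) (r))))  →  (f (t (w (k)) (w (q (k) (k)))) (w (t (r) (r))))
2. (f (t (w (k)) (w (q (k) (k)))) (w (t (r) (r))))  →  (f (t (w (k)) (w (k))) (w (t (r) (r))))
normal form: (f (t (w (k)) (w (k))) (w (t (r) (r))))


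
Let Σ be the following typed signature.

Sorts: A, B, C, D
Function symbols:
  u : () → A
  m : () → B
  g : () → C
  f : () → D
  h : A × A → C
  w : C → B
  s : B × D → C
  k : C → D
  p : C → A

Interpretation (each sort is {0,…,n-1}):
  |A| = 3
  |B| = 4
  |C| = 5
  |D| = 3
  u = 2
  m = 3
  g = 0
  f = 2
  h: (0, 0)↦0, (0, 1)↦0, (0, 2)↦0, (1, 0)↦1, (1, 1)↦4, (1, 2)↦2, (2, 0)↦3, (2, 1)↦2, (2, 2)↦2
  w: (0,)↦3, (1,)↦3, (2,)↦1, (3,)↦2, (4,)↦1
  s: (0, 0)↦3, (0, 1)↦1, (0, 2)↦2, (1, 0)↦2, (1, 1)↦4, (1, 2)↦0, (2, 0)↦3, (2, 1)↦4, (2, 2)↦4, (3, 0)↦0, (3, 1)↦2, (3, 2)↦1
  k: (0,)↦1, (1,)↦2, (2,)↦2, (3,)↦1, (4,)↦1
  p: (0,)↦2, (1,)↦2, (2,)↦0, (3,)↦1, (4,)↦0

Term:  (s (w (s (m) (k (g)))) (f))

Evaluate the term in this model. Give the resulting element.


  m = 3
  g = 0
  (k (g)) = k(0,) = 1
  (s (m) (k (g))) = s(3, 1) = 2
  (w (s (m) (k (g)))) = w(2,) = 1
  f = 2
  (s (w (s (m) (k (g)))) (f)) = s(1, 2) = 0

value = 0


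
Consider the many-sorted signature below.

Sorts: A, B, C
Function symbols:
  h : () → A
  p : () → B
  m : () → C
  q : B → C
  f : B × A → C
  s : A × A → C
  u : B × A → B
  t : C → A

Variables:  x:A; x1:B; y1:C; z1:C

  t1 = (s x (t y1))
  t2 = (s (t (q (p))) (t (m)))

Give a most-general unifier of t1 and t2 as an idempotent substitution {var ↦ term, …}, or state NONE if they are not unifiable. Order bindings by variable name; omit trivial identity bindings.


{x ↦ (t (q (p))), y1 ↦ (m)}


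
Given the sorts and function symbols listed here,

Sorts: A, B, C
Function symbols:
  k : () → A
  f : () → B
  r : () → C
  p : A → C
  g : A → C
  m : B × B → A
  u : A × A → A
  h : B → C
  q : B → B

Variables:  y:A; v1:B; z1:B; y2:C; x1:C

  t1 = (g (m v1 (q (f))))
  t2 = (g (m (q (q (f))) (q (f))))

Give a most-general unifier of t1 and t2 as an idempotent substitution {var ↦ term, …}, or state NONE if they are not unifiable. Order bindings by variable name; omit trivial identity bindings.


{v1 ↦ (q (q (f)))}


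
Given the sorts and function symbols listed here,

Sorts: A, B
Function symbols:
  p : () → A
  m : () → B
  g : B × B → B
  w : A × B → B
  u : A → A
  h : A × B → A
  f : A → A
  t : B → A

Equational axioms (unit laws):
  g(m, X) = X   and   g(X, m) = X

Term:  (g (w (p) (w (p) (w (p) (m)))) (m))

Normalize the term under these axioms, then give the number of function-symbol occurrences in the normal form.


1. (g (w (p) (w (p) (w (p) (m)))) (m))  →  (w (p) (w (p) (w (p) (m))))
normal form: (w (p) (w (p) (w (p) (m))))

size = 7


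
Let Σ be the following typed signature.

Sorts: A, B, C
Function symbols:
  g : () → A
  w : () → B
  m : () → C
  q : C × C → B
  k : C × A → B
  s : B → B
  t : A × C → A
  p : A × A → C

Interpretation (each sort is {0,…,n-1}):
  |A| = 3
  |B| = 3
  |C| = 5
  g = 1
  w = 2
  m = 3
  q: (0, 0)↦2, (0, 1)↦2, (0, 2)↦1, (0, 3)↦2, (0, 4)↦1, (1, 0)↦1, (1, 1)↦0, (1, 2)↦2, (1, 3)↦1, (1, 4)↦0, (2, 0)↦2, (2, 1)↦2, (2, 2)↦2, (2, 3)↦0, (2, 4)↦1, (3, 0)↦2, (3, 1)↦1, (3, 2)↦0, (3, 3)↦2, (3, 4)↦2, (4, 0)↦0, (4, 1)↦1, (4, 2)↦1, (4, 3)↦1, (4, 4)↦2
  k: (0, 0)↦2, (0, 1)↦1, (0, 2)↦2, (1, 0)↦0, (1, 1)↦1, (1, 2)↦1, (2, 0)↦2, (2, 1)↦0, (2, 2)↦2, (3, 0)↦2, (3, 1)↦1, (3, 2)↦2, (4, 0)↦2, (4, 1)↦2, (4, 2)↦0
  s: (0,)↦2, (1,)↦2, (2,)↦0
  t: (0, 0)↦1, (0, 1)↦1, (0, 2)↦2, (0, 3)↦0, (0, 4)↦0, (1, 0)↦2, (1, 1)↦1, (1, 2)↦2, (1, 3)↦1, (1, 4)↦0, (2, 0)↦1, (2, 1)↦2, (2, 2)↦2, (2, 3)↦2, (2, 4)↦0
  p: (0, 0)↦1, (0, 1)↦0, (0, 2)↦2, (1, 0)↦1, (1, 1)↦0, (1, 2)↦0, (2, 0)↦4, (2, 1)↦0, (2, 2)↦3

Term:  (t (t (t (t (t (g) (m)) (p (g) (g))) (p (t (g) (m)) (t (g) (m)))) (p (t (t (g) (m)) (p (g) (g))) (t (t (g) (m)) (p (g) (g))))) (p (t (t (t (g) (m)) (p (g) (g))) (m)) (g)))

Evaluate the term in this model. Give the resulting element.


value = 2

  g = 1
  m = 3
  (t (g) (m)) = t(1, 3) = 1
  g = 1
  g = 1
  (p (g) (g)) = p(1, 1) = 0
  (t (t (g) (m)) (p (g) (g))) = t(1, 0) = 2
  g = 1
  m = 3
  (t (g) (m)) = t(1, 3) = 1
  g = 1
  m = 3
  (t (g) (m)) = t(1, 3) = 1
  (p (t (g) (m)) (t (g) (m))) = p(1, 1) = 0
  (t (t (t (g) (m)) (p (g) (g))) (p (t (g) (m)) (t (g) (m)))) = t(2, 0) = 1
  g = 1
  m = 3
  (t (g) (m)) = t(1, 3) = 1
  g = 1
  g = 1
  (p (g) (g)) = p(1, 1) = 0
  (t (t (g) (m)) (p (g) (g))) = t(1, 0) = 2
  g = 1
  m = 3
  (t (g) (m)) = t(1, 3) = 1
  g = 1
  g = 1
  (p (g) (g)) = p(1, 1) = 0
  (t (t (g) (m)) (p (g) (g))) = t(1, 0) = 2
  (p (t (t (g) (m)) (p (g) (g))) (t (t (g) (m)) (p (g) (g)))) = p(2, 2) = 3
  (t (t (t (t (g) (m)) (p (g) (g))) (p (t (g) (m)) (t (g) (m)))) (p (t (t (g) (m)) (p (g) (g))) (t (t (g) (m)) (p (g) (g))))) = t(1, 3) = 1
  g = 1
  m = 3
  (t (g) (m)) = t(1, 3) = 1
  g = 1
  g = 1
  (p (g) (g)) = p(1, 1) = 0
  (t (t (g) (m)) (p (g) (g))) = t(1, 0) = 2
  m = 3
  (t (t (t (g) (m)) (p (g) (g))) (m)) = t(2, 3) = 2
  g = 1
  (p (t (t (t (g) (m)) (p (g) (g))) (m)) (g)) = p(2, 1) = 0
  (t (t (t (t (t (g) (m)) (p (g) (g))) (p (t (g) (m)) (t (g) (m)))) (p (t (t (g) (m)) (p (g) (g))) (t (t (g) (m)) (p (g) (g))))) (p (t (t (t (g) (m)) (p (g) (g))) (m)) (g))) = t(1, 0) = 2


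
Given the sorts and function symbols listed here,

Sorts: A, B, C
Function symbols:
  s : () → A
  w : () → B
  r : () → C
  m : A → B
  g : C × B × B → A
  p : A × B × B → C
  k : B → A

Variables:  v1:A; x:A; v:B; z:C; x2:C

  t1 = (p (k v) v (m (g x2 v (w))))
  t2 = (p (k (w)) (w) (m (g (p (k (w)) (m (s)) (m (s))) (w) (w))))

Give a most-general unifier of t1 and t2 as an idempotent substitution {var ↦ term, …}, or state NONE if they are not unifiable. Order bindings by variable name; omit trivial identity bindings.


{v ↦ (w), x2 ↦ (p (k (w)) (m (s)) (m (s)))}


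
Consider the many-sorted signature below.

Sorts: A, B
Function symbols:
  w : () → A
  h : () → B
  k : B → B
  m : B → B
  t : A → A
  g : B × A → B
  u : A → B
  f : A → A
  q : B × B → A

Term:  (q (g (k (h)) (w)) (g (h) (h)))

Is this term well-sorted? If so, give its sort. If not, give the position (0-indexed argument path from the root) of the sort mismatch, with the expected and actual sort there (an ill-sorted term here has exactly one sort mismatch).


ill-sorted at position [1, 1]: expected A, got B

      (h) : B
    (k (h)) : B
    (w) : A
  (g (k (h)) (w)) : B
    (h) : B
    (h) : B
  (g (h) (h)) : ✗ arg 1 at [1, 1] has sort B, expected A


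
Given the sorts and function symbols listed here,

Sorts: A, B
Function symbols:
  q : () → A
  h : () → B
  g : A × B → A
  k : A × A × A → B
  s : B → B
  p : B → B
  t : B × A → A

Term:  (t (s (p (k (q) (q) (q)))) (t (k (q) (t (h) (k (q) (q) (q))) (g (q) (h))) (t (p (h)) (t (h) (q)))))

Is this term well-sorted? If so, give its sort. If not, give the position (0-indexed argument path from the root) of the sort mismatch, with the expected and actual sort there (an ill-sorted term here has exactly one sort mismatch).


ill-sorted at position [1, 0, 1, 1]: expected A, got B

        (q) : A
        (q) : A
        (q) : A
      (k (q) (q) (q)) : B
    (p (k (q) (q) (q))) : B
  (s (p (k (q) (q) (q)))) : B
      (q) : A
        (h) : B
          (q) : A
          (q) : A
          (q) : A
        (k (q) (q) (q)) : B
      (t (h) (k (q) (q) (q))) : ✗ arg 1 at [1, 0, 1, 1] has sort B, expected A
        (q) : A
        (h) : B
      (g (q) (h)) : A
        (h) : B
      (p (h)) : B
        (h) : B
        (q) : A
      (t (h) (q)) : A
    (t (p (h)) (t (h) (q))) : A


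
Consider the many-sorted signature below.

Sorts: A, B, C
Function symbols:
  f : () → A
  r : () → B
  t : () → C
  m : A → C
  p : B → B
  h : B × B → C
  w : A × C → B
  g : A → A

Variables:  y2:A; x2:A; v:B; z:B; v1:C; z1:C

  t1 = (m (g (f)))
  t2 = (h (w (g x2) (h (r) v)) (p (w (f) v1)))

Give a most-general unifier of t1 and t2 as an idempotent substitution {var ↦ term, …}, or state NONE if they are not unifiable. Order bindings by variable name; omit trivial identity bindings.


NONE (not unifiable)

head clash or occurs-check failure — not unifiable


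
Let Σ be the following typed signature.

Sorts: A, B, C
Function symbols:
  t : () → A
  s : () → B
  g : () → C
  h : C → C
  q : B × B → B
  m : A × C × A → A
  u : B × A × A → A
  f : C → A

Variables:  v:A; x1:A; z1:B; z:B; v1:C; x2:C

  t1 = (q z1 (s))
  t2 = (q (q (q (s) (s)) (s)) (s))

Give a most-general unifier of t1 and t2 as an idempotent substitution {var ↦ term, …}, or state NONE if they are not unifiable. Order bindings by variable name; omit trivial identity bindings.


{z1 ↦ (q (q (s) (s)) (s))}


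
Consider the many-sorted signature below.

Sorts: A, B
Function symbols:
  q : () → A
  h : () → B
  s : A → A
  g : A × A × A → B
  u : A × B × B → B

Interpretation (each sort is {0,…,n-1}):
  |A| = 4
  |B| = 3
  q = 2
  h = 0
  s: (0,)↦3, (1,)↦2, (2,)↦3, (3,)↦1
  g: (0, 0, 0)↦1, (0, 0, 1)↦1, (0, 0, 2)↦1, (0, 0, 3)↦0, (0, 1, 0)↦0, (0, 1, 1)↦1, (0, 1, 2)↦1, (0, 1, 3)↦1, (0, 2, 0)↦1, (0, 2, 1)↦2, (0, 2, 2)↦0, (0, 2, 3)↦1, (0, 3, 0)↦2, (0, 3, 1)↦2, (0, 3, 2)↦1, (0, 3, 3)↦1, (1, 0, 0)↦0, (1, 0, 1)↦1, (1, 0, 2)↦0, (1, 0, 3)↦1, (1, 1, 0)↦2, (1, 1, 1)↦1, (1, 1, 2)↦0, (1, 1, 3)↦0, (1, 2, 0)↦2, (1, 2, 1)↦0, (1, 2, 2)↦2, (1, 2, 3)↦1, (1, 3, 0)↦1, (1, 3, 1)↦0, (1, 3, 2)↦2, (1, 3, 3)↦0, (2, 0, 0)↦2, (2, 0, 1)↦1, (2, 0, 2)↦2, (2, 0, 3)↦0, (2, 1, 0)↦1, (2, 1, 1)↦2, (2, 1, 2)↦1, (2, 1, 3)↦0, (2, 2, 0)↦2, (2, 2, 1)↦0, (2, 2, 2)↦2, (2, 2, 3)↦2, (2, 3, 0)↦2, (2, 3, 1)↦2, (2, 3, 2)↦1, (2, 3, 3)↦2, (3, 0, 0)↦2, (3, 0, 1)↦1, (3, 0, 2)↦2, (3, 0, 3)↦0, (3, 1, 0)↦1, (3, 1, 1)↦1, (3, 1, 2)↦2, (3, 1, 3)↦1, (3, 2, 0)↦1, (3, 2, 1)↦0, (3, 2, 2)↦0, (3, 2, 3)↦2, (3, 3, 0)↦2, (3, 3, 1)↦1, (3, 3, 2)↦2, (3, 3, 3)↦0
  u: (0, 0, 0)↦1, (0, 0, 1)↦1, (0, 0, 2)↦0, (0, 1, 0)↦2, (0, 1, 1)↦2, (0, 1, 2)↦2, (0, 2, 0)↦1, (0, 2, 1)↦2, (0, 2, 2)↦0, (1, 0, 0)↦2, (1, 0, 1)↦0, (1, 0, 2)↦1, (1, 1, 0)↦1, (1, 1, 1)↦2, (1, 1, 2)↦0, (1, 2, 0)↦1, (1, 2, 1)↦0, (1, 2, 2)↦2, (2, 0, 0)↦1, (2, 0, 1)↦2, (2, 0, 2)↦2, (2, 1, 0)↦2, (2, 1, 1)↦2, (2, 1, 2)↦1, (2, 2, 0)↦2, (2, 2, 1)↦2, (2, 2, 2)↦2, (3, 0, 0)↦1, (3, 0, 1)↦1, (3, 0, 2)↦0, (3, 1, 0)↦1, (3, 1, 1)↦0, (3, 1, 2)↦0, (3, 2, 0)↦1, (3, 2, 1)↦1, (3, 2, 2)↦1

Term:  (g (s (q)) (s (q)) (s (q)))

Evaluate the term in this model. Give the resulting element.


value = 0

  q = 2
  (s (q)) = s(2,) = 3
  q = 2
  (s (q)) = s(2,) = 3
  q = 2
  (s (q)) = s(2,) = 3
  (g (s (q)) (s (q)) (s (q))) = g(3, 3, 3) = 0


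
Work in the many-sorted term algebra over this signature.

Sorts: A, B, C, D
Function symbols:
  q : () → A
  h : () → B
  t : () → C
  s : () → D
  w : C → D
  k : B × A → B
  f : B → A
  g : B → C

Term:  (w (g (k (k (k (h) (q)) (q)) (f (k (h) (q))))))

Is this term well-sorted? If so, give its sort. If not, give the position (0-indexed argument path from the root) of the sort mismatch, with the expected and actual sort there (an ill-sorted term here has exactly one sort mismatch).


well-sorted; sort = D

          (h) : B
          (q) : A
        (k (h) (q)) : B
        (q) : A
      (k (k (h) (q)) (q)) : B
          (h) : B
          (q) : A
        (k (h) (q)) : B
      (f (k (h) (q))) : A
    (k (k (k (h) (q)) (q)) (f (k (h) (q)))) : B
  (g (k (k (k (h) (q)) (q)) (f (k (h) (q))))) : C
(w (g (k (k (k (h) (q)) (q)) (f (k (h) (q)))))) : D


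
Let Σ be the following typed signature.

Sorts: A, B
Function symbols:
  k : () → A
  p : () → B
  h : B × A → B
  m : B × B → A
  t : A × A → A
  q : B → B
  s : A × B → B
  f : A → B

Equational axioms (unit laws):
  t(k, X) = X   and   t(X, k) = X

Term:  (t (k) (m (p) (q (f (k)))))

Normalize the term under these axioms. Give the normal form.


1. (t (k) (m (p) (q (f (k)))))  →  (m (p) (q (f (k))))

normal form = (m (p) (q (f (k))))


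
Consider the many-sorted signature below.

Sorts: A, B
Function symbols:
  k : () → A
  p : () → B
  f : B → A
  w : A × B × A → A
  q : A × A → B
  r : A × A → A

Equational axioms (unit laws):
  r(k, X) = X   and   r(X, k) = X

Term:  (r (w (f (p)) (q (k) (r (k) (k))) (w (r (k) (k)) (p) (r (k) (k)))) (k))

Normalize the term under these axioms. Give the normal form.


normal form = (w (f (p)) (q (k) (k)) (w (k) (p) (k)))

1. (r (w (f (p)) (q (k) (r (k) (k))) (w (r (k) (k)) (p) (r (k) (k)))) (k))  →  (w (f (p)) (q (k) (r (k) (k))) (w (r (k) (k)) (p) (r (k) (k))))
2. (w (f (p)) (q (k) (r (k) (k))) (w (r (k) (k)) (p) (r (k) (k))))  →  (w (f (p)) (q (k) (k)) (w (r (k) (k)) (p) (r (k) (k))))
3. (w (f (p)) (q (k) (k)) (w (r (k) (k)) (p) (r (k) (k))))  →  (w (f (p)) (q (k) (k)) (w (k) (p) (r (k) (k))))
4. (w (f (p)) (q (k) (k)) (w (k) (p) (r (k) (k))))  →  (w (f (p)) (q (k) (k)) (w (k) (p) (k)))


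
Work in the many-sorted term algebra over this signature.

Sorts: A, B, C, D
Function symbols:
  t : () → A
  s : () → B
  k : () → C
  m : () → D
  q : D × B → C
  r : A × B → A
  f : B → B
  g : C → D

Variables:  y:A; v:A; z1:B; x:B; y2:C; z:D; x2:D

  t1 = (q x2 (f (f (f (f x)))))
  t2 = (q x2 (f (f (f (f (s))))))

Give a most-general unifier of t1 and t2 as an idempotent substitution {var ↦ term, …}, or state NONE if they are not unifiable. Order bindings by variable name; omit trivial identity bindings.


{x ↦ (s)}


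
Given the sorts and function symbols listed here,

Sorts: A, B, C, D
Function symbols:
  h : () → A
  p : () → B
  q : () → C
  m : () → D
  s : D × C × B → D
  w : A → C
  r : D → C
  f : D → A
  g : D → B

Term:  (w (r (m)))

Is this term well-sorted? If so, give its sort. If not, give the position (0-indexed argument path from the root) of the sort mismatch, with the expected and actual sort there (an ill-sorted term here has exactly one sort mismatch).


ill-sorted at position [0]: expected A, got C

    (m) : D
  (r (m)) : C
(w (r (m))) : ✗ arg 0 at [0] has sort C, expected A
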